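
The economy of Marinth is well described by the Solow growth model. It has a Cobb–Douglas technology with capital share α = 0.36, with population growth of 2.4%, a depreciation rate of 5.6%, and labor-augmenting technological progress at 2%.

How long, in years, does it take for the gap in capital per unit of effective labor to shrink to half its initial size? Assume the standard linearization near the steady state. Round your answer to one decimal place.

t_½ ≈ 10.8 years

Near the steady state the convergence rate is λ = (1 − α)(n + g + δ).
λ = (1 − 0.36) × 0.100 = 0.64 × 0.100 = 0.0640
Half-life = ln 2 / λ = 0.6931 / 0.0640 ≈ 10.83 years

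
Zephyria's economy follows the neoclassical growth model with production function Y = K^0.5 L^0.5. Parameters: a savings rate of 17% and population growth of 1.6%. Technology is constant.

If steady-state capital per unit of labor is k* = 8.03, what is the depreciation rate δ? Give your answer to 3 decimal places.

δ ≈ 0.044

At the steady state, Δk = 0, so s·k^α = (n + δ)·k.
So s / (n + δ) = (k*)^(1−α) = 8.03^0.5 = 2.8337.
Therefore n + δ = s / 2.8337 = 0.17 / 2.8337 = 0.0600, so δ = 0.0600 − 0.016 = 0.0440.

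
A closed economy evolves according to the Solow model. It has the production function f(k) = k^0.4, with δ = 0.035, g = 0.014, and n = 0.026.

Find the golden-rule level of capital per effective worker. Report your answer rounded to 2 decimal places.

The golden rule sets f'(k) = n + g + δ, i.e. α·k^(α−1) = n + g + δ.
So k^(1−α) = α / (n + g + δ) = 0.4 / 0.075 = 5.3333.
k_gold = 5.3333^(1/0.6) ≈ 16.2802

k_gold ≈ 16.28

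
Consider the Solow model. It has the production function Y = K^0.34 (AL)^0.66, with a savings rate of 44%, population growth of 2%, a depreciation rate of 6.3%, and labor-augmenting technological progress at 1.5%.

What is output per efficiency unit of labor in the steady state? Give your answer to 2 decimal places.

Steady state requires s·f(k) = (n + g + δ)·k, i.e. s·k^α = (n + g + δ)·k.
Dividing both sides by k: k^(1−α) = s / (n + g + δ).
k^0.66 = 0.44 / (0.020 + 0.015 + 0.063) = 0.44 / 0.098 = 4.4898
k* = 4.4898^(1/0.66) ≈ 9.7325
y* = (k*)^α = 9.7325^0.34 ≈ 2.1677

y* = 2.17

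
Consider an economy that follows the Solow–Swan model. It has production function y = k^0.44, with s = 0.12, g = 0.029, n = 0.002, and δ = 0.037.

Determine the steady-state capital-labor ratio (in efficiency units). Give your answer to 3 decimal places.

Steady state requires s·f(k) = (n + g + δ)·k, i.e. s·k^α = (n + g + δ)·k.
Dividing both sides by k: k^(1−α) = s / (n + g + δ).
k^0.56 = 0.12 / (0.002 + 0.029 + 0.037) = 0.12 / 0.068 = 1.7647
k* = 1.7647^(1/0.56) ≈ 2.7573

k* ≈ 2.757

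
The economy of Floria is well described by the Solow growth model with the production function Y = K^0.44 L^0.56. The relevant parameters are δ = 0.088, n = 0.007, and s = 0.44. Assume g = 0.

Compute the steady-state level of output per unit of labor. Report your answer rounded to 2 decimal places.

Steady state requires s·f(k) = (n + δ)·k, i.e. s·k^α = (n + δ)·k.
Rearranging, k^(1−α) = s / (n + δ).
k^0.56 = 0.44 / (0.007 + 0.088) = 0.44 / 0.095 = 4.6316
k* = 4.6316^(1/0.56) ≈ 15.4456
y* = (k*)^α = 15.4456^0.44 ≈ 3.3348

y* = 3.33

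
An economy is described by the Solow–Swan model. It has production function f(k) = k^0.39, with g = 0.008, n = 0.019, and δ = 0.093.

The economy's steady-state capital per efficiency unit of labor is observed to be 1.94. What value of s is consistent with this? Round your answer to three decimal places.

Steady state requires s·f(k) = (n + g + δ)·k, i.e. s·k^α = (n + g + δ)·k.
So s / (n + g + δ) = (k*)^(1−α) = 1.94^0.61 = 1.4982.
Therefore s = 1.4982 × (n + g + δ) = 1.4982 × 0.120 = 0.1798.

s ≈ 0.180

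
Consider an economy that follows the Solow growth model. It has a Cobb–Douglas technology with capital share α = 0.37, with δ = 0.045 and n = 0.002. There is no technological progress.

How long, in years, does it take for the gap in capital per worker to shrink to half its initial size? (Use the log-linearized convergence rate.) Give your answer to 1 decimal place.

t_½ ≈ 23.4 years

Near the steady state the convergence rate is λ = (1 − α)(n + δ).
λ = (1 − 0.37) × 0.047 = 0.63 × 0.047 = 0.02961
Half-life = ln 2 / λ = 0.6931 / 0.02961 ≈ 23.41 years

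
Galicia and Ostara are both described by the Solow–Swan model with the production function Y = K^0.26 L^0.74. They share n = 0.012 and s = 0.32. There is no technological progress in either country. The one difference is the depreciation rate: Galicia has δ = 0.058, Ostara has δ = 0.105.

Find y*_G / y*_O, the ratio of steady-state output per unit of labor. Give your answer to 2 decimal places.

Steady-state y* = [s/(n + δ)]^(α/(1−α)), so the ratio is [ (s_G/(n + δ)_G) / (s_O/(n + δ)_O) ]^0.3514.
s_G/(n + δ)_G = 0.32/0.070 = 4.5714; s_O/(n + δ)_O = 0.32/0.117 = 2.7350.
Ratio = (4.5714/2.7350)^0.3514 = 1.6714^0.3514 ≈ 1.1978

y*_G / y*_O ≈ 1.20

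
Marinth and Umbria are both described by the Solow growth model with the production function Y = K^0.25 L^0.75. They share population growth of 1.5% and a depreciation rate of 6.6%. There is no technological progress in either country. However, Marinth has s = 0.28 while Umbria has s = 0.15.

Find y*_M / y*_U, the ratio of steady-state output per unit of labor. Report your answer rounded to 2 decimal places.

Steady-state y* = [s/(n + δ)]^(α/(1−α)), so the ratio is [ (s_M/(n + δ)_M) / (s_U/(n + δ)_U) ]^0.3333.
s_M/(n + δ)_M = 0.28/0.081 = 3.4568; s_U/(n + δ)_U = 0.15/0.081 = 1.8519.
Ratio = (3.4568/1.8519)^0.3333 = 1.8666^0.3333 ≈ 1.2312

y*_M / y*_U ≈ 1.23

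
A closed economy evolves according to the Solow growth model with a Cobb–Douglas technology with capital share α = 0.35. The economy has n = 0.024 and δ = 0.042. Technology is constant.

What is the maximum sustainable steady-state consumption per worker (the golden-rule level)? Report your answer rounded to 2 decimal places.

c_gold ≈ 1.60

At the golden rule, f'(k) = n + δ, so α·k^(α−1) = n + δ and k_gold = (α/(n + δ))^(1/(1−α)).
k_gold = (0.35/0.066)^(1/0.65) = 5.3030^1.5385 ≈ 13.0220
c_gold = f(k_gold) − (n + δ)·k_gold = 2.4555 − 0.066×13.0220 ≈ 1.5960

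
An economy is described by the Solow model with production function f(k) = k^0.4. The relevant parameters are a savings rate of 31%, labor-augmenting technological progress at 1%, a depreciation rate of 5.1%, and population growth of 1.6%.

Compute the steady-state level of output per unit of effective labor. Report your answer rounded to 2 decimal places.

y* ≈ 2.53

In steady state, investment equals break-even investment: s·k^α = (n + g + δ)·k.
Rearranging, k^(1−α) = s / (n + g + δ).
k^0.6 = 0.31 / (0.016 + 0.010 + 0.051) = 0.31 / 0.077 = 4.0260
k* = 4.0260^(1/0.6) ≈ 10.1888
y* = (k*)^α = 10.1888^0.4 ≈ 2.5307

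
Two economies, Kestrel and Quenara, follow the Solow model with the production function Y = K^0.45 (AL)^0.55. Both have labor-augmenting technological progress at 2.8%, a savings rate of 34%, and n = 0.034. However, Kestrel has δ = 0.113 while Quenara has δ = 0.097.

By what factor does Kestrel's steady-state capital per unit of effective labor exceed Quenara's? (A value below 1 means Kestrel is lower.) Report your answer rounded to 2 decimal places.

k*_K / k*_Q ≈ 0.84

Steady-state k* = [s/(n + g + δ)]^(1/(1−α)), so the ratio is [ (s_K/(n + g + δ)_K) / (s_Q/(n + g + δ)_Q) ]^1.8182.
s_K/(n + g + δ)_K = 0.34/0.175 = 1.9429; s_Q/(n + g + δ)_Q = 0.34/0.159 = 2.1384.
Ratio = (1.9429/2.1384)^1.8182 = 0.9086^1.8182 ≈ 0.8401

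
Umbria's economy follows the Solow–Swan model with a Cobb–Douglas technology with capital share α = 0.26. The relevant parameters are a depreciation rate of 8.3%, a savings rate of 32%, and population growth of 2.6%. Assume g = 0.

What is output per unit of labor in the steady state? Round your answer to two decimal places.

y* = 1.46

In steady state, investment equals break-even investment: s·k^α = (n + δ)·k.
Dividing both sides by k: k^(1−α) = s / (n + δ).
k^0.74 = 0.32 / (0.026 + 0.083) = 0.32 / 0.109 = 2.9358
k* = 2.9358^(1/0.74) ≈ 4.2861
y* = (k*)^α = 4.2861^0.26 ≈ 1.4599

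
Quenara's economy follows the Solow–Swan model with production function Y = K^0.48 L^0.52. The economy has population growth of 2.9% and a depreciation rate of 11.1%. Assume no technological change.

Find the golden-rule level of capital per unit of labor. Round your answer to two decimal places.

The golden rule sets f'(k) = n + δ, i.e. α·k^(α−1) = n + δ.
So k^(1−α) = α / (n + δ) = 0.48 / 0.140 = 3.4286.
k_gold = 3.4286^(1/0.52) ≈ 10.6923

k_gold ≈ 10.69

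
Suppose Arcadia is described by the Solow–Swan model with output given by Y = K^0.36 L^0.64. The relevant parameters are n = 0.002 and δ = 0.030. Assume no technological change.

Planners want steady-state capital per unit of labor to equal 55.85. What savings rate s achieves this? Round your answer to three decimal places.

Steady state requires s·f(k) = (n + δ)·k, i.e. s·k^α = (n + δ)·k.
So s / (n + δ) = (k*)^(1−α) = 55.85^0.64 = 13.1249.
Therefore s = 13.1249 × (n + δ) = 13.1249 × 0.032 = 0.4200.

s ≈ 0.420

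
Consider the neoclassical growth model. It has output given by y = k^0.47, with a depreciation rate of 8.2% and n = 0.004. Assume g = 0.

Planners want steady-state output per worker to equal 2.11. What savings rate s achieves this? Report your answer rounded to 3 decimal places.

Steady state requires s·f(k) = (n + δ)·k, i.e. s·k^α = (n + δ)·k.
Since y* = [s/(n + δ)]^(α/(1−α)), we have s/(n + δ) = (y*)^((1−α)/α) = 2.11^1.1277 = 2.3211.
Therefore s = 2.3211 × (n + δ) = 2.3211 × 0.086 = 0.1996.

s ≈ 0.200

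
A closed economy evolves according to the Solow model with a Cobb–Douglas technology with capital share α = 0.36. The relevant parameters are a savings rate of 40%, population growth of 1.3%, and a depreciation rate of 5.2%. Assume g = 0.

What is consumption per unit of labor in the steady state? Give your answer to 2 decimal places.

In steady state, investment equals break-even investment: s·k^α = (n + δ)·k.
Rearranging, k^(1−α) = s / (n + δ).
k^0.64 = 0.40 / (0.013 + 0.052) = 0.40 / 0.065 = 6.1538
k* = 6.1538^(1/0.64) ≈ 17.1016
y* = (k*)^α = 17.1016^0.36 ≈ 2.7790
c* = (1 − s)·y* = (1 − 0.40) × 2.7790 ≈ 1.6674

c* ≈ 1.67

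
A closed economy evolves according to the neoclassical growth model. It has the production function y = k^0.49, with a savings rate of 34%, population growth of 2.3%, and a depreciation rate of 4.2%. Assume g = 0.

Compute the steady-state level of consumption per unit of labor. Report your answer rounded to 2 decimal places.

c* = 3.24

In steady state, investment equals break-even investment: s·k^α = (n + δ)·k.
Dividing both sides by k: k^(1−α) = s / (n + δ).
k^0.51 = 0.34 / (0.023 + 0.042) = 0.34 / 0.065 = 5.2308
k* = 5.2308^(1/0.51) ≈ 25.6423
y* = (k*)^α = 25.6423^0.49 ≈ 4.9022
c* = (1 − s)·y* = (1 − 0.34) × 4.9022 ≈ 3.2355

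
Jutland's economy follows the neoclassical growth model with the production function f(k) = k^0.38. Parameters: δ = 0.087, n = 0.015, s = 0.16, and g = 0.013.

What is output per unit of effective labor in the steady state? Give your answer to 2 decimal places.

Steady state requires s·f(k) = (n + g + δ)·k, i.e. s·k^α = (n + g + δ)·k.
Rearranging, k^(1−α) = s / (n + g + δ).
k^0.62 = 0.16 / (0.015 + 0.013 + 0.087) = 0.16 / 0.115 = 1.3913
k* = 1.3913^(1/0.62) ≈ 1.7034
y* = (k*)^α = 1.7034^0.38 ≈ 1.2243

y* = 1.22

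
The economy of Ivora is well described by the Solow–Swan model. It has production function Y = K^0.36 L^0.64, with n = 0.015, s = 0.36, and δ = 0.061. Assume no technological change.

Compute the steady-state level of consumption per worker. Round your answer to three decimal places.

c* = 1.535

At the steady state, Δk = 0, so s·k^α = (n + δ)·k.
Rearranging, k^(1−α) = s / (n + δ).
k^0.64 = 0.36 / (0.015 + 0.061) = 0.36 / 0.076 = 4.7368
k* = 4.7368^(1/0.64) ≈ 11.3618
y* = (k*)^α = 11.3618^0.36 ≈ 2.3986
c* = (1 − s)·y* = (1 − 0.36) × 2.3986 ≈ 1.5351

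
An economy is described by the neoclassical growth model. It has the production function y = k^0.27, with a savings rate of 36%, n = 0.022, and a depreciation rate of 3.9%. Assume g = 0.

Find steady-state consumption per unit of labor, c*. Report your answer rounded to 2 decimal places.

At the steady state, Δk = 0, so s·k^α = (n + δ)·k.
Dividing both sides by k: k^(1−α) = s / (n + δ).
k^0.73 = 0.36 / (0.022 + 0.039) = 0.36 / 0.061 = 5.9016
k* = 5.9016^(1/0.73) ≈ 11.3795
y* = (k*)^α = 11.3795^0.27 ≈ 1.9282
c* = (1 − s)·y* = (1 − 0.36) × 1.9282 ≈ 1.2340

c* ≈ 1.23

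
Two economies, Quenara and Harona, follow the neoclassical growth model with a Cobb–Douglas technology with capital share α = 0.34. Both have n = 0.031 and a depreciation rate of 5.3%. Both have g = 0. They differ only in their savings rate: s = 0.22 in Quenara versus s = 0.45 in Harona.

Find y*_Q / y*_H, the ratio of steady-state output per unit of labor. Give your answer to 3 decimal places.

y*_Q / y*_H ≈ 0.692

Steady-state y* = [s/(n + δ)]^(α/(1−α)), so the ratio is [ (s_Q/(n + δ)_Q) / (s_H/(n + δ)_H) ]^0.5152.
s_Q/(n + δ)_Q = 0.22/0.084 = 2.6190; s_H/(n + δ)_H = 0.45/0.084 = 5.3571.
Ratio = (2.6190/5.3571)^0.5152 = 0.4889^0.5152 ≈ 0.6916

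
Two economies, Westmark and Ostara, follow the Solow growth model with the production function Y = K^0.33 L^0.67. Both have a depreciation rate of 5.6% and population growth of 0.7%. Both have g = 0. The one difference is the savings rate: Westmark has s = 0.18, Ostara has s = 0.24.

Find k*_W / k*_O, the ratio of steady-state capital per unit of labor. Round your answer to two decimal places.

Steady-state k* = [s/(n + δ)]^(1/(1−α)), so the ratio is [ (s_W/(n + δ)_W) / (s_O/(n + δ)_O) ]^1.4925.
s_W/(n + δ)_W = 0.18/0.063 = 2.8571; s_O/(n + δ)_O = 0.24/0.063 = 3.8095.
Ratio = (2.8571/3.8095)^1.4925 = 0.7500^1.4925 ≈ 0.6509

k*_W / k*_O ≈ 0.65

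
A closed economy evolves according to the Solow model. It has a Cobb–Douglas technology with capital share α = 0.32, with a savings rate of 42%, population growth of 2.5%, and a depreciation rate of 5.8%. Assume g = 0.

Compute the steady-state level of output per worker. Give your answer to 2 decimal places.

y* = 2.14

Steady state requires s·f(k) = (n + δ)·k, i.e. s·k^α = (n + δ)·k.
Rearranging, k^(1−α) = s / (n + δ).
k^0.68 = 0.42 / (0.025 + 0.058) = 0.42 / 0.083 = 5.0602
k* = 5.0602^(1/0.68) ≈ 10.8528
y* = (k*)^α = 10.8528^0.32 ≈ 2.1447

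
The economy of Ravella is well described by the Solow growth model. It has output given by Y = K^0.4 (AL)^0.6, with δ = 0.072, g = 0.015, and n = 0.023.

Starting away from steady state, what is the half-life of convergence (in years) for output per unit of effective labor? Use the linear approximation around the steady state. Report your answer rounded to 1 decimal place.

Near the steady state the convergence rate is λ = (1 − α)(n + g + δ).
λ = (1 − 0.4) × 0.110 = 0.6 × 0.110 = 0.0660
Half-life = ln 2 / λ = 0.6931 / 0.0660 ≈ 10.50 years

about 10.5 years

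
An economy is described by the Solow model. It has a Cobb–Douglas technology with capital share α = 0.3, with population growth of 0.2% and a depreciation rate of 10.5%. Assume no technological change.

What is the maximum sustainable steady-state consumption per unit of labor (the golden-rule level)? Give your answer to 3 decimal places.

At the golden rule, f'(k) = n + δ, so α·k^(α−1) = n + δ and k_gold = (α/(n + δ))^(1/(1−α)).
k_gold = (0.3/0.107)^(1/0.7) = 2.8037^1.4286 ≈ 4.3614
c_gold = f(k_gold) − (n + δ)·k_gold = 1.5556 − 0.107×4.3614 ≈ 1.0889

c_gold ≈ 1.089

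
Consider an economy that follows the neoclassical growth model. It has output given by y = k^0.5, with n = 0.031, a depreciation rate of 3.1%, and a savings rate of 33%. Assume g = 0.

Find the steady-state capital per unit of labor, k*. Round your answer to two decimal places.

In steady state, investment equals break-even investment: s·k^α = (n + δ)·k.
Rearranging, k^(1−α) = s / (n + δ).
k^0.5 = 0.33 / (0.031 + 0.031) = 0.33 / 0.062 = 5.3226
k* = 5.3226^(1/0.5) ≈ 28.3301

k* ≈ 28.33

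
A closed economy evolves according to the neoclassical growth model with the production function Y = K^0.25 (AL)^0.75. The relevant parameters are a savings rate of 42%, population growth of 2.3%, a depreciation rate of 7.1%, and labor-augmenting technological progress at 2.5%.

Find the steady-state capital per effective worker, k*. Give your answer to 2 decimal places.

k* = 5.37

Steady state requires s·f(k) = (n + g + δ)·k, i.e. s·k^α = (n + g + δ)·k.
Rearranging, k^(1−α) = s / (n + g + δ).
k^0.75 = 0.42 / (0.023 + 0.025 + 0.071) = 0.42 / 0.119 = 3.5294
k* = 3.5294^(1/0.75) ≈ 5.3736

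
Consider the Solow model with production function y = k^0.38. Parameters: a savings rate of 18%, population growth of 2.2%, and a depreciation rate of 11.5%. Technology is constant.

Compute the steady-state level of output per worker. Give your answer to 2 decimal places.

Steady state requires s·f(k) = (n + δ)·k, i.e. s·k^α = (n + δ)·k.
Dividing both sides by k: k^(1−α) = s / (n + δ).
k^0.62 = 0.18 / (0.022 + 0.115) = 0.18 / 0.137 = 1.3139
k* = 1.3139^(1/0.62) ≈ 1.5532
y* = (k*)^α = 1.5532^0.38 ≈ 1.1821

y* ≈ 1.18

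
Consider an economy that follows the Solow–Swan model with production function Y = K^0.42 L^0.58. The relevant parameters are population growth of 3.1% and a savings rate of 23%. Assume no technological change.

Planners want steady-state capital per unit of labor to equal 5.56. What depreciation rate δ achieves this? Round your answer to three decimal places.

δ ≈ 0.054

At the steady state, Δk = 0, so s·k^α = (n + δ)·k.
So s / (n + δ) = (k*)^(1−α) = 5.56^0.58 = 2.7049.
Therefore n + δ = s / 2.7049 = 0.23 / 2.7049 = 0.0850, so δ = 0.0850 − 0.031 = 0.0540.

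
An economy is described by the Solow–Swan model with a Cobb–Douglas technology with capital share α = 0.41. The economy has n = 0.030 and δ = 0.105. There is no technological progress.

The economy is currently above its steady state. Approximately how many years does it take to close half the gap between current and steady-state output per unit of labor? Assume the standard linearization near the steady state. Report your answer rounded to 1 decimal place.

Near the steady state the convergence rate is λ = (1 − α)(n + δ).
λ = (1 − 0.41) × 0.135 = 0.59 × 0.135 = 0.07965
Half-life = ln 2 / λ = 0.6931 / 0.07965 ≈ 8.70 years

t_½ ≈ 8.7 years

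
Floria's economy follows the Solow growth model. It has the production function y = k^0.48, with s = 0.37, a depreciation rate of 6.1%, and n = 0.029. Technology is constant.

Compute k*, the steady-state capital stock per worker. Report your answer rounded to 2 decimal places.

In steady state, investment equals break-even investment: s·k^α = (n + δ)·k.
Rearranging, k^(1−α) = s / (n + δ).
k^0.52 = 0.37 / (0.029 + 0.061) = 0.37 / 0.090 = 4.1111
k* = 4.1111^(1/0.52) ≈ 15.1596

k* = 15.16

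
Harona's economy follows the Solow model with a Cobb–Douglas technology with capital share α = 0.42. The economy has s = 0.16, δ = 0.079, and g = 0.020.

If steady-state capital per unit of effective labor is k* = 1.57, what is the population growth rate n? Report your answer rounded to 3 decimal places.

n ≈ 0.024

At the steady state, Δk = 0, so s·k^α = (n + g + δ)·k.
So s / (n + g + δ) = (k*)^(1−α) = 1.57^0.58 = 1.2990.
Therefore n + g + δ = s / 1.2990 = 0.16 / 1.2990 = 0.1232, so n = 0.1232 − 0.099 = 0.0242.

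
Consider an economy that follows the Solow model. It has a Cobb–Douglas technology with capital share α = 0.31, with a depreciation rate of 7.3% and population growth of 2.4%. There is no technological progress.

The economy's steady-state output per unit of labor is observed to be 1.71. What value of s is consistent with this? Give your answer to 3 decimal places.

s ≈ 0.320

In steady state, investment equals break-even investment: s·k^α = (n + δ)·k.
Since y* = [s/(n + δ)]^(α/(1−α)), we have s/(n + δ) = (y*)^((1−α)/α) = 1.71^2.2258 = 3.3007.
Therefore s = 3.3007 × (n + δ) = 3.3007 × 0.097 = 0.3202.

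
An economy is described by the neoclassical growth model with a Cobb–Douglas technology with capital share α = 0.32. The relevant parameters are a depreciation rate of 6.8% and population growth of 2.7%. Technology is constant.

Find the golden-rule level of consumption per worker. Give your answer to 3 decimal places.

c_gold ≈ 1.204

At the golden rule, f'(k) = n + δ, so α·k^(α−1) = n + δ and k_gold = (α/(n + δ))^(1/(1−α)).
k_gold = (0.32/0.095)^(1/0.68) = 3.3684^1.4706 ≈ 5.9653
c_gold = f(k_gold) − (n + δ)·k_gold = 1.7709 − 0.095×5.9653 ≈ 1.2042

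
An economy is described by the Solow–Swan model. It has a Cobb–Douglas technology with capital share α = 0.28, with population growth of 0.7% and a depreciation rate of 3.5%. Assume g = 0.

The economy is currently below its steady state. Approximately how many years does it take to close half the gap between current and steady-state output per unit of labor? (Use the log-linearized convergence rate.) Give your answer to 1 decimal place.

Near the steady state the convergence rate is λ = (1 − α)(n + δ).
λ = (1 − 0.28) × 0.042 = 0.72 × 0.042 = 0.03024
Half-life = ln 2 / λ = 0.6931 / 0.03024 ≈ 22.92 years

t_½ ≈ 22.9 years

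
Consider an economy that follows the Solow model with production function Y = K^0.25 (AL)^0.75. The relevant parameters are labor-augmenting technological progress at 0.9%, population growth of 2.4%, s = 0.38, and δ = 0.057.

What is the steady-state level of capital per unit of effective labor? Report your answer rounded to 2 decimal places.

k* = 6.82

At the steady state, Δk = 0, so s·k^α = (n + g + δ)·k.
Dividing both sides by k: k^(1−α) = s / (n + g + δ).
k^0.75 = 0.38 / (0.024 + 0.009 + 0.057) = 0.38 / 0.090 = 4.2222
k* = 4.2222^(1/0.75) ≈ 6.8242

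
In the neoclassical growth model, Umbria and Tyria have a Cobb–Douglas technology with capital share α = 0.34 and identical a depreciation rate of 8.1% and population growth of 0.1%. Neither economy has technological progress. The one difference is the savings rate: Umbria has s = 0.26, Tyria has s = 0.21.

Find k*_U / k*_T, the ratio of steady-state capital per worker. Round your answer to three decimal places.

Steady-state k* = [s/(n + δ)]^(1/(1−α)), so the ratio is [ (s_U/(n + δ)_U) / (s_T/(n + δ)_T) ]^1.5152.
s_U/(n + δ)_U = 0.26/0.082 = 3.1707; s_T/(n + δ)_T = 0.21/0.082 = 2.5610.
Ratio = (3.1707/2.5610)^1.5152 = 1.2381^1.5152 ≈ 1.3821

k*_U / k*_T ≈ 1.382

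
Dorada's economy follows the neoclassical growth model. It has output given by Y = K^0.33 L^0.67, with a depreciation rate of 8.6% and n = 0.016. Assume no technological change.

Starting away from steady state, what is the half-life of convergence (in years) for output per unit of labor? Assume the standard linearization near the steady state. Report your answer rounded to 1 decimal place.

Near the steady state the convergence rate is λ = (1 − α)(n + δ).
λ = (1 − 0.33) × 0.102 = 0.67 × 0.102 = 0.06834
Half-life = ln 2 / λ = 0.6931 / 0.06834 ≈ 10.14 years

about 10.1 years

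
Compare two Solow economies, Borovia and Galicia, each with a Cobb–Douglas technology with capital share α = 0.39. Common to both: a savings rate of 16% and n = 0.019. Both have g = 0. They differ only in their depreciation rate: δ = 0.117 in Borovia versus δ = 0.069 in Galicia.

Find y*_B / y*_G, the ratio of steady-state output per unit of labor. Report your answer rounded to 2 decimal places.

ratio ≈ 0.76

Steady-state y* = [s/(n + δ)]^(α/(1−α)), so the ratio is [ (s_B/(n + δ)_B) / (s_G/(n + δ)_G) ]^0.6393.
s_B/(n + δ)_B = 0.16/0.136 = 1.1765; s_G/(n + δ)_G = 0.16/0.088 = 1.8182.
Ratio = (1.1765/1.8182)^0.6393 = 0.6471^0.6393 ≈ 0.7571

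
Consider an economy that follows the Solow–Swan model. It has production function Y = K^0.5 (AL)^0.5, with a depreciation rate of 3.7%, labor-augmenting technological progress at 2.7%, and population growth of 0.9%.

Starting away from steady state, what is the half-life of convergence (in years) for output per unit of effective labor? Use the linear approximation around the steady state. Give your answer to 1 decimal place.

t_½ ≈ 19.0 years

Near the steady state the convergence rate is λ = (1 − α)(n + g + δ).
λ = (1 − 0.5) × 0.073 = 0.5 × 0.073 = 0.0365
Half-life = ln 2 / λ = 0.6931 / 0.0365 ≈ 18.99 years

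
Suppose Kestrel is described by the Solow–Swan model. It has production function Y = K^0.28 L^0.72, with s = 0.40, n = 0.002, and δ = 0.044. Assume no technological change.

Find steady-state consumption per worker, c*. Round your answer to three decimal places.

At the steady state, Δk = 0, so s·k^α = (n + δ)·k.
Dividing both sides by k: k^(1−α) = s / (n + δ).
k^0.72 = 0.40 / (0.002 + 0.044) = 0.40 / 0.046 = 8.6957
k* = 8.6957^(1/0.72) ≈ 20.1646
y* = (k*)^α = 20.1646^0.28 ≈ 2.3189
c* = (1 − s)·y* = (1 − 0.40) × 2.3189 ≈ 1.3913

c* = 1.391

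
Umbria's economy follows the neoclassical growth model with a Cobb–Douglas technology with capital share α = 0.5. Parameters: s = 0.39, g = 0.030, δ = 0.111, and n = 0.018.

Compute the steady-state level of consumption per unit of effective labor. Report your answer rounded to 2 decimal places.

c* ≈ 1.50

In steady state, investment equals break-even investment: s·k^α = (n + g + δ)·k.
Rearranging, k^(1−α) = s / (n + g + δ).
k^0.5 = 0.39 / (0.018 + 0.030 + 0.111) = 0.39 / 0.159 = 2.4528
k* = 2.4528^(1/0.5) ≈ 6.0162
y* = (k*)^α = 6.0162^0.5 ≈ 2.4528
c* = (1 − s)·y* = (1 − 0.39) × 2.4528 ≈ 1.4962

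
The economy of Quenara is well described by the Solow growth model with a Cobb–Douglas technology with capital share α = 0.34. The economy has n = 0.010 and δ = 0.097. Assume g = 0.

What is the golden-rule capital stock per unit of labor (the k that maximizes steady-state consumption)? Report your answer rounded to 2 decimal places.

k_gold ≈ 5.76

The golden rule sets f'(k) = n + δ, i.e. α·k^(α−1) = n + δ.
So k^(1−α) = α / (n + δ) = 0.34 / 0.107 = 3.1776.
k_gold = 3.1776^(1/0.66) ≈ 5.7644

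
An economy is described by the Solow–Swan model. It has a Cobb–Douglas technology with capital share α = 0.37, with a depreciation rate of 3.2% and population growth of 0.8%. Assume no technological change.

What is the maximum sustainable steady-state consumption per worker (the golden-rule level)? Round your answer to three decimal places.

c_gold ≈ 2.327

At the golden rule, f'(k) = n + δ, so α·k^(α−1) = n + δ and k_gold = (α/(n + δ))^(1/(1−α)).
k_gold = (0.37/0.040)^(1/0.63) = 9.2500^1.5873 ≈ 34.1631
c_gold = f(k_gold) − (n + δ)·k_gold = 3.6933 − 0.040×34.1631 ≈ 2.3268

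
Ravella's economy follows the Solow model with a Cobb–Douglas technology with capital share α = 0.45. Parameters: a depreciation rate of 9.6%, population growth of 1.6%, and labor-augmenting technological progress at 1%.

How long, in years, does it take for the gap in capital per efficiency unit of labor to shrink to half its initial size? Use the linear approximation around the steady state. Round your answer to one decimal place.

half-life ≈ 10.3 years

Near the steady state the convergence rate is λ = (1 − α)(n + g + δ).
λ = (1 − 0.45) × 0.122 = 0.55 × 0.122 = 0.0671
Half-life = ln 2 / λ = 0.6931 / 0.0671 ≈ 10.33 years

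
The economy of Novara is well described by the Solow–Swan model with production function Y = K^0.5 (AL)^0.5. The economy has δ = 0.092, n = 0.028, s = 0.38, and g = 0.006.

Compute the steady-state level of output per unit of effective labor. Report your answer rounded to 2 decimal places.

y* ≈ 3.02

In steady state, investment equals break-even investment: s·k^α = (n + g + δ)·k.
Dividing both sides by k: k^(1−α) = s / (n + g + δ).
k^0.5 = 0.38 / (0.028 + 0.006 + 0.092) = 0.38 / 0.126 = 3.0159
k* = 3.0159^(1/0.5) ≈ 9.0957
y* = (k*)^α = 9.0957^0.5 ≈ 3.0159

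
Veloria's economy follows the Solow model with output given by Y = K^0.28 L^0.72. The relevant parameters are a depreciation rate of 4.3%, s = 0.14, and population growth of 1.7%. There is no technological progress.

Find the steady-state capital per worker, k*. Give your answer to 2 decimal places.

k* = 3.24

Steady state requires s·f(k) = (n + δ)·k, i.e. s·k^α = (n + δ)·k.
Dividing both sides by k: k^(1−α) = s / (n + δ).
k^0.72 = 0.14 / (0.017 + 0.043) = 0.14 / 0.060 = 2.3333
k* = 2.3333^(1/0.72) ≈ 3.2439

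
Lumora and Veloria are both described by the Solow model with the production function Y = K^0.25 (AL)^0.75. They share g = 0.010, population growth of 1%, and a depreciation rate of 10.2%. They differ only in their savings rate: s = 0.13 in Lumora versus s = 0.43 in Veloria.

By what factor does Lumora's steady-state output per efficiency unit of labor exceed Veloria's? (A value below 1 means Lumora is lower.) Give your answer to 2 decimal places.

y*_L / y*_V ≈ 0.67

Steady-state y* = [s/(n + g + δ)]^(α/(1−α)), so the ratio is [ (s_L/(n + g + δ)_L) / (s_V/(n + g + δ)_V) ]^0.3333.
s_L/(n + g + δ)_L = 0.13/0.122 = 1.0656; s_V/(n + g + δ)_V = 0.43/0.122 = 3.5246.
Ratio = (1.0656/3.5246)^0.3333 = 0.3023^0.3333 ≈ 0.6712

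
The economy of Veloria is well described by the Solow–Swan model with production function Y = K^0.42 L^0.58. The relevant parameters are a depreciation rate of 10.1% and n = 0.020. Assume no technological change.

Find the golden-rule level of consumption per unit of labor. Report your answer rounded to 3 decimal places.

At the golden rule, f'(k) = n + δ, so α·k^(α−1) = n + δ and k_gold = (α/(n + δ))^(1/(1−α)).
k_gold = (0.42/0.121)^(1/0.58) = 3.4711^1.7241 ≈ 8.5471
c_gold = f(k_gold) − (n + δ)·k_gold = 2.4624 − 0.121×8.5471 ≈ 1.4282

c_gold ≈ 1.428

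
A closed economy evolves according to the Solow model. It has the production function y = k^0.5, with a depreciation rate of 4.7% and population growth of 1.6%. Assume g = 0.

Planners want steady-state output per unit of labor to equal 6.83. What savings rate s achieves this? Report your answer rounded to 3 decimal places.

s ≈ 0.430

At the steady state, Δk = 0, so s·k^α = (n + δ)·k.
Since y* = [s/(n + δ)]^(α/(1−α)), we have s/(n + δ) = (y*)^((1−α)/α) = 6.83^1 = 6.8300.
Therefore s = 6.8300 × (n + δ) = 6.8300 × 0.063 = 0.4303.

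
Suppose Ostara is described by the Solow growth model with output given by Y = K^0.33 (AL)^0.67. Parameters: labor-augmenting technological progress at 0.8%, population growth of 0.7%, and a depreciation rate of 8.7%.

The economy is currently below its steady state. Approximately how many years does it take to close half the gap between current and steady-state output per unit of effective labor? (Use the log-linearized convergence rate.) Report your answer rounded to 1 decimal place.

Near the steady state the convergence rate is λ = (1 − α)(n + g + δ).
λ = (1 − 0.33) × 0.102 = 0.67 × 0.102 = 0.06834
Half-life = ln 2 / λ = 0.6931 / 0.06834 ≈ 10.14 years

half-life ≈ 10.1 years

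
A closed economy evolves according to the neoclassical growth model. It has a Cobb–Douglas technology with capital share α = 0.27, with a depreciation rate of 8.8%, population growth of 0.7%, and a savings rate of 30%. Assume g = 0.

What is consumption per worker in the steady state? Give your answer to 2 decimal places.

In steady state, investment equals break-even investment: s·k^α = (n + δ)·k.
Dividing both sides by k: k^(1−α) = s / (n + δ).
k^0.73 = 0.30 / (0.007 + 0.088) = 0.30 / 0.095 = 3.1579
k* = 3.1579^(1/0.73) ≈ 4.8318
y* = (k*)^α = 4.8318^0.27 ≈ 1.5301
c* = (1 − s)·y* = (1 − 0.30) × 1.5301 ≈ 1.0711

c* ≈ 1.07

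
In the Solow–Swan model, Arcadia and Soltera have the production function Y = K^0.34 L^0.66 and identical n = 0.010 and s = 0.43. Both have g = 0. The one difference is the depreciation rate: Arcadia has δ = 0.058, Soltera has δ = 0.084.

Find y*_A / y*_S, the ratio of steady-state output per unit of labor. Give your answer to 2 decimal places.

Steady-state y* = [s/(n + δ)]^(α/(1−α)), so the ratio is [ (s_A/(n + δ)_A) / (s_S/(n + δ)_S) ]^0.5152.
s_A/(n + δ)_A = 0.43/0.068 = 6.3235; s_S/(n + δ)_S = 0.43/0.094 = 4.5745.
Ratio = (6.3235/4.5745)^0.5152 = 1.3823^0.5152 ≈ 1.1815

y*_A / y*_S ≈ 1.18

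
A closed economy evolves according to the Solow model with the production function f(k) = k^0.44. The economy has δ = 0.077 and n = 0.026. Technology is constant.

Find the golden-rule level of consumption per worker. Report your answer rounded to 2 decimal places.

At the golden rule, f'(k) = n + δ, so α·k^(α−1) = n + δ and k_gold = (α/(n + δ))^(1/(1−α)).
k_gold = (0.44/0.103)^(1/0.56) = 4.2718^1.7857 ≈ 13.3685
c_gold = f(k_gold) − (n + δ)·k_gold = 3.1295 − 0.103×13.3685 ≈ 1.7525

c_gold ≈ 1.75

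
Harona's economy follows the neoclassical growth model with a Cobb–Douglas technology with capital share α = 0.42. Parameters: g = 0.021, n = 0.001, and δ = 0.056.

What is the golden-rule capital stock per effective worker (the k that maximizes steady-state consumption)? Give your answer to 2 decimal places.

The golden rule sets f'(k) = n + g + δ, i.e. α·k^(α−1) = n + g + δ.
So k^(1−α) = α / (n + g + δ) = 0.42 / 0.078 = 5.3846.
k_gold = 5.3846^(1/0.58) ≈ 18.2226

k_gold ≈ 18.22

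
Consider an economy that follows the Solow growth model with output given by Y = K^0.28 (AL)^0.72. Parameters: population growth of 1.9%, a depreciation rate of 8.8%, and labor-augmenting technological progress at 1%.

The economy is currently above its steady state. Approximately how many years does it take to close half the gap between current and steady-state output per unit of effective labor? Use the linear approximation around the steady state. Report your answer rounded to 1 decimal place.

t_½ ≈ 8.2 years

Near the steady state the convergence rate is λ = (1 − α)(n + g + δ).
λ = (1 − 0.28) × 0.117 = 0.72 × 0.117 = 0.08424
Half-life = ln 2 / λ = 0.6931 / 0.08424 ≈ 8.23 years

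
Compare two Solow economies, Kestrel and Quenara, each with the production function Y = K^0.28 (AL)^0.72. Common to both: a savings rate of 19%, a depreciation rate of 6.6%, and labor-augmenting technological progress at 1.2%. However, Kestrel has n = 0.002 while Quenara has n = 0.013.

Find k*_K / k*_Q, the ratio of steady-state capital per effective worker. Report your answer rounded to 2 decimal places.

Steady-state k* = [s/(n + g + δ)]^(1/(1−α)), so the ratio is [ (s_K/(n + g + δ)_K) / (s_Q/(n + g + δ)_Q) ]^1.3889.
s_K/(n + g + δ)_K = 0.19/0.080 = 2.3750; s_Q/(n + g + δ)_Q = 0.19/0.091 = 2.0879.
Ratio = (2.3750/2.0879)^1.3889 = 1.1375^1.3889 ≈ 1.1959

k*_K / k*_Q ≈ 1.20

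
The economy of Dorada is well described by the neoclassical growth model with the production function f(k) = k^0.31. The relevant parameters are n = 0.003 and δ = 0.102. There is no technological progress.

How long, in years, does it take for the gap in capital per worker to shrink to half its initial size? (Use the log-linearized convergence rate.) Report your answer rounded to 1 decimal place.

Near the steady state the convergence rate is λ = (1 − α)(n + δ).
λ = (1 − 0.31) × 0.105 = 0.69 × 0.105 = 0.07245
Half-life = ln 2 / λ = 0.6931 / 0.07245 ≈ 9.57 years

t_½ ≈ 9.6 years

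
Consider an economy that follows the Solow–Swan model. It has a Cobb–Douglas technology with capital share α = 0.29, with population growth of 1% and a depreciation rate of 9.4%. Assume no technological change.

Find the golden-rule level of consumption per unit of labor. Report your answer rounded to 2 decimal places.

At the golden rule, f'(k) = n + δ, so α·k^(α−1) = n + δ and k_gold = (α/(n + δ))^(1/(1−α)).
k_gold = (0.29/0.104)^(1/0.71) = 2.7885^1.4085 ≈ 4.2394
c_gold = f(k_gold) − (n + δ)·k_gold = 1.5203 − 0.104×4.2394 ≈ 1.0794

c_gold ≈ 1.08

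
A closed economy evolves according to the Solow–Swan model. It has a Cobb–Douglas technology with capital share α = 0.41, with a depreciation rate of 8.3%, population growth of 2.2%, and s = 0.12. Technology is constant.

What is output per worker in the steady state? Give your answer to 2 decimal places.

y* = 1.10

In steady state, investment equals break-even investment: s·k^α = (n + δ)·k.
Dividing both sides by k: k^(1−α) = s / (n + δ).
k^0.59 = 0.12 / (0.022 + 0.083) = 0.12 / 0.105 = 1.1429
k* = 1.1429^(1/0.59) ≈ 1.2541
y* = (k*)^α = 1.2541^0.41 ≈ 1.0973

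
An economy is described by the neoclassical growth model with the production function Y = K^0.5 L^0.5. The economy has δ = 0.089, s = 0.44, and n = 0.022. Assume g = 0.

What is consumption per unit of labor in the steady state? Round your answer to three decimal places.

c* = 2.220

Steady state requires s·f(k) = (n + δ)·k, i.e. s·k^α = (n + δ)·k.
Rearranging, k^(1−α) = s / (n + δ).
k^0.5 = 0.44 / (0.022 + 0.089) = 0.44 / 0.111 = 3.9640
k* = 3.9640^(1/0.5) ≈ 15.7133
y* = (k*)^α = 15.7133^0.5 ≈ 3.9640
c* = (1 − s)·y* = (1 − 0.44) × 3.9640 ≈ 2.2198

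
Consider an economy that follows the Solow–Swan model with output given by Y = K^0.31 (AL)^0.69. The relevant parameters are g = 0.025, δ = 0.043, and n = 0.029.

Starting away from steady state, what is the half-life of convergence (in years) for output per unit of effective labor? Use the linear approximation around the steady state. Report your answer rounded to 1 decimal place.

Near the steady state the convergence rate is λ = (1 − α)(n + g + δ).
λ = (1 − 0.31) × 0.097 = 0.69 × 0.097 = 0.06693
Half-life = ln 2 / λ = 0.6931 / 0.06693 ≈ 10.36 years

t_½ ≈ 10.4 years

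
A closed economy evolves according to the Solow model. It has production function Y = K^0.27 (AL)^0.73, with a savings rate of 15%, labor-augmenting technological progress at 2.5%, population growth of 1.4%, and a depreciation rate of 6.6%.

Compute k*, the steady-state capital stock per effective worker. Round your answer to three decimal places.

In steady state, investment equals break-even investment: s·k^α = (n + g + δ)·k.
Dividing both sides by k: k^(1−α) = s / (n + g + δ).
k^0.73 = 0.15 / (0.014 + 0.025 + 0.066) = 0.15 / 0.105 = 1.4286
k* = 1.4286^(1/0.73) ≈ 1.6301

k* ≈ 1.630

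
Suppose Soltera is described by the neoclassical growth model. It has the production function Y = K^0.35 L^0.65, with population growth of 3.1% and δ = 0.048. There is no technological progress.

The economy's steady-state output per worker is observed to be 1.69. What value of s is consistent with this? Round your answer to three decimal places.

s ≈ 0.209

In steady state, investment equals break-even investment: s·k^α = (n + δ)·k.
Since y* = [s/(n + δ)]^(α/(1−α)), we have s/(n + δ) = (y*)^((1−α)/α) = 1.69^1.8571 = 2.6498.
Therefore s = 2.6498 × (n + δ) = 2.6498 × 0.079 = 0.2093.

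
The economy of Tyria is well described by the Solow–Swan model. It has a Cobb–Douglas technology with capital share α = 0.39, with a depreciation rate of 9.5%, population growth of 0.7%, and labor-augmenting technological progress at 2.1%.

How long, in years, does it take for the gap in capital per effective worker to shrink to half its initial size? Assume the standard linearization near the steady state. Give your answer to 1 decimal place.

half-life ≈ 9.2 years

Near the steady state the convergence rate is λ = (1 − α)(n + g + δ).
λ = (1 − 0.39) × 0.123 = 0.61 × 0.123 = 0.07503
Half-life = ln 2 / λ = 0.6931 / 0.07503 ≈ 9.24 years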